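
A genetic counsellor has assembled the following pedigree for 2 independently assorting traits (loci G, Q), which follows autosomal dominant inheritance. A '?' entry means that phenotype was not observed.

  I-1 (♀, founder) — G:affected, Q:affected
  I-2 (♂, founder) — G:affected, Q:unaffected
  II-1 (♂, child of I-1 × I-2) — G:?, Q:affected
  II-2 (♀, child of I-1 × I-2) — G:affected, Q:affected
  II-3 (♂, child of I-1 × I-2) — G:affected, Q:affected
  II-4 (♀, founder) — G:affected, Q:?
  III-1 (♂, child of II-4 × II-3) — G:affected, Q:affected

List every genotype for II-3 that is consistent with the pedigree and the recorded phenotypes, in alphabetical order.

G/I-1 aff ·: Gg|GG
G/I-2 aff ·: Gg|GG
G/II-1 ? I-1×I-2: gg|Gg|GG
G/II-2 aff I-1×I-2: Gg|GG
G/II-3 aff I-1×I-2: Gg|GG
G/II-4 aff ·: Gg|GG
G/III-1 aff II-4×II-3: Gg|GG
⇒ G over [I-1,I-2,II-1,II-2,II-3,II-4,III-1]: 101 consistent
Q/I-1 aff ·: Qq|QQ
Q/I-2 un ·: qq
Q/II-1 aff I-1×I-2: Qq
Q/II-2 aff I-1×I-2: Qq
Q/II-3 aff I-1×I-2: Qq
Q/II-4 ? ·: qq|Qq|QQ
Q/III-1 aff II-4×II-3: Qq|QQ
⇒ Q over [I-1,I-2,II-1,II-2,II-3,II-4,III-1]: 10 consistent

II-3 ∈ {GG Qq, Gg Qq}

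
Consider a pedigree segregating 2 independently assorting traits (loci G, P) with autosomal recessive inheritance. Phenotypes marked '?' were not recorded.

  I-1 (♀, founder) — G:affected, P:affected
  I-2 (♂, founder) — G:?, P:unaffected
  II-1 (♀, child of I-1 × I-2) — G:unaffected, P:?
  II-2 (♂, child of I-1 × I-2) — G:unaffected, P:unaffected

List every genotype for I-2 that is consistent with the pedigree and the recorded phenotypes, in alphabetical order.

I-2 ∈ {GG PP, GG Pp, Gg PP, Gg Pp}

G/I-1 aff ·: gg
G/I-2 ? ·: GG|Gg
G/II-1 un I-1×I-2: Gg
G/II-2 un I-1×I-2: Gg
⇒ G over [I-1,I-2,II-1,II-2]: 2 consistent
P/I-1 aff ·: pp
P/I-2 un ·: PP|Pp
P/II-1 ? I-1×I-2: Pp|pp
P/II-2 un I-1×I-2: Pp
⇒ P over [I-1,I-2,II-1,II-2]: 3 consistent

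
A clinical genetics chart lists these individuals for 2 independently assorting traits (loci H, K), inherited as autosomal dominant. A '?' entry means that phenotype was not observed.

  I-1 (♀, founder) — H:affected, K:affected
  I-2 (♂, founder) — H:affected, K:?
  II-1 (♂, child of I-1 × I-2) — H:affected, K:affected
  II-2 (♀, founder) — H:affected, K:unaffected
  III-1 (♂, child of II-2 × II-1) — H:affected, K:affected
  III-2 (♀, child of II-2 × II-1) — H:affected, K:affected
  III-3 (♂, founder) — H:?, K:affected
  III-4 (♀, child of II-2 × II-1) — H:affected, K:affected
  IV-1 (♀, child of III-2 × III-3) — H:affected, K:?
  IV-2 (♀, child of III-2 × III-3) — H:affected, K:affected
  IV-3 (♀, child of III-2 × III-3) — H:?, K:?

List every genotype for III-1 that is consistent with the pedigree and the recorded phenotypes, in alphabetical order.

H/I-1 aff ·: Hh|HH
H/I-2 aff ·: Hh|HH
H/II-1 aff I-1×I-2: Hh|HH
H/II-2 aff ·: Hh|HH
H/III-1 aff II-2×II-1: Hh|HH
H/III-2 aff II-2×II-1: Hh|HH
H/III-3 ? ·: hh|Hh|HH
H/III-4 aff II-2×II-1: Hh|HH
H/IV-1 aff III-2×III-3: Hh|HH
H/IV-2 aff III-2×III-3: Hh|HH
H/IV-3 ? III-2×III-3: hh|Hh|HH
⇒ H over [I-1,I-2,II-1,II-2,III-1,III-2,III-3,III-4,IV-1,IV-2,IV-3]: 1320 consistent
K/I-1 aff ·: Kk|KK
K/I-2 ? ·: kk|Kk|KK
K/II-1 aff I-1×I-2: Kk|KK
K/II-2 un ·: kk
K/III-1 aff II-2×II-1: Kk
K/III-2 aff II-2×II-1: Kk
K/III-3 aff ·: Kk|KK
K/III-4 aff II-2×II-1: Kk
K/IV-1 ? III-2×III-3: kk|Kk|KK
K/IV-2 aff III-2×III-3: Kk|KK
K/IV-3 ? III-2×III-3: kk|Kk|KK
⇒ K over [I-1,I-2,II-1,II-2,III-1,III-2,III-3,III-4,IV-1,IV-2,IV-3]: 234 consistent

III-1 ∈ {HH Kk, Hh Kk}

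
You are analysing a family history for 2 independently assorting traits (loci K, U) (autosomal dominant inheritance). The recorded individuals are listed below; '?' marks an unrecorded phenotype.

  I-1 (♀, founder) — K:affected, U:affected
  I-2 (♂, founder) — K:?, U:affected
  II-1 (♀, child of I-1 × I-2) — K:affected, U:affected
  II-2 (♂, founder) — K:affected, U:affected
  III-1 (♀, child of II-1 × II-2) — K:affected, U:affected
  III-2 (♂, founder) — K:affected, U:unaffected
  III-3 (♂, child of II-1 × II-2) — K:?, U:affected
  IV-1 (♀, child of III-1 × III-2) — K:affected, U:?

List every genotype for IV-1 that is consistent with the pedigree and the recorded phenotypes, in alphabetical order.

K/I-1 aff ·: Kk|KK
K/I-2 ? ·: kk|Kk|KK
K/II-1 aff I-1×I-2: Kk|KK
K/II-2 aff ·: Kk|KK
K/III-1 aff II-1×II-2: Kk|KK
K/III-2 aff ·: Kk|KK
K/III-3 ? II-1×II-2: kk|Kk|KK
K/IV-1 aff III-1×III-2: Kk|KK
⇒ K over [I-1,I-2,II-1,II-2,III-1,III-2,III-3,IV-1]: 243 consistent
U/I-1 aff ·: Uu|UU
U/I-2 aff ·: Uu|UU
U/II-1 aff I-1×I-2: Uu|UU
U/II-2 aff ·: Uu|UU
U/III-1 aff II-1×II-2: Uu|UU
U/III-2 un ·: uu
U/III-3 aff II-1×II-2: Uu|UU
U/IV-1 ? III-1×III-2: uu|Uu
⇒ U over [I-1,I-2,II-1,II-2,III-1,III-2,III-3,IV-1]: 64 consistent

IV-1 ∈ {KK Uu, KK uu, Kk Uu, Kk uu}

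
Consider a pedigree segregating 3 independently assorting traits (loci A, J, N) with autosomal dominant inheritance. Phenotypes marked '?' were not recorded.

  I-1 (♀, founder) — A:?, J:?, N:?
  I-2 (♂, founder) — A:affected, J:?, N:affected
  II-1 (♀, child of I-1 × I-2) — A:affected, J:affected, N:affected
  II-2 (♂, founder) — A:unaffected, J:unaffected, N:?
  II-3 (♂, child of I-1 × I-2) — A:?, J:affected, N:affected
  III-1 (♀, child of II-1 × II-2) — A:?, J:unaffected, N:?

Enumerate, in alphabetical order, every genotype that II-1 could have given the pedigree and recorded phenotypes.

A/I-1 ? ·: aa|Aa|AA
A/I-2 aff ·: Aa|AA
A/II-1 aff I-1×I-2: Aa|AA
A/II-2 un ·: aa
A/II-3 ? I-1×I-2: aa|Aa|AA
A/III-1 ? II-1×II-2: aa|Aa
⇒ A over [I-1,I-2,II-1,II-2,II-3,III-1]: 28 consistent
J/I-1 ? ·: jj|Jj|JJ
J/I-2 ? ·: jj|Jj|JJ
J/II-1 aff I-1×I-2: Jj
J/II-2 un ·: jj
J/II-3 aff I-1×I-2: Jj|JJ
J/III-1 un II-1×II-2: jj
⇒ J over [I-1,I-2,II-1,II-2,II-3,III-1]: 10 consistent
N/I-1 ? ·: nn|Nn|NN
N/I-2 aff ·: Nn|NN
N/II-1 aff I-1×I-2: Nn|NN
N/II-2 ? ·: nn|Nn|NN
N/II-3 aff I-1×I-2: Nn|NN
N/III-1 ? II-1×II-2: nn|Nn|NN
⇒ N over [I-1,I-2,II-1,II-2,II-3,III-1]: 84 consistent

II-1 ∈ {AA Jj NN, AA Jj Nn, Aa Jj NN, Aa Jj Nn}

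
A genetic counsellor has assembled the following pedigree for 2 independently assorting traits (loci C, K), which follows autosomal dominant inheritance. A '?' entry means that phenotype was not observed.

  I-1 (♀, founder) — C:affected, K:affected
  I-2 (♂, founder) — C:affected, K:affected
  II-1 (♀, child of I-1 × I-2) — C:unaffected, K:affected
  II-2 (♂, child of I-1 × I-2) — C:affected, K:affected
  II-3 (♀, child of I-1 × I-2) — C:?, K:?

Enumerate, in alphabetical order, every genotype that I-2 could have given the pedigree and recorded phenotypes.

I-2 ∈ {Cc KK, Cc Kk}

C/I-1 aff ·: Cc
C/I-2 aff ·: Cc
C/II-1 un I-1×I-2: cc
C/II-2 aff I-1×I-2: Cc|CC
C/II-3 ? I-1×I-2: cc|Cc|CC
⇒ C over [I-1,I-2,II-1,II-2,II-3]: 6 consistent
K/I-1 aff ·: Kk|KK
K/I-2 aff ·: Kk|KK
K/II-1 aff I-1×I-2: Kk|KK
K/II-2 aff I-1×I-2: Kk|KK
K/II-3 ? I-1×I-2: kk|Kk|KK
⇒ K over [I-1,I-2,II-1,II-2,II-3]: 29 consistent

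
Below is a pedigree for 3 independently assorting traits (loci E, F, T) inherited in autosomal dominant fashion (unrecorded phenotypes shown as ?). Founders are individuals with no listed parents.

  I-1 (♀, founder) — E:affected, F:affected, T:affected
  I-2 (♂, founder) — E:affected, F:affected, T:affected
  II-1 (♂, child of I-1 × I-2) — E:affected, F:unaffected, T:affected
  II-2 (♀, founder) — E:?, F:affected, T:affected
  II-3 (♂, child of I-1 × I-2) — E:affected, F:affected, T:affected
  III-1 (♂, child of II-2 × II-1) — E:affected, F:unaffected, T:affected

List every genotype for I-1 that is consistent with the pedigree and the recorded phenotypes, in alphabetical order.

E/I-1 aff ·: Ee|EE
E/I-2 aff ·: Ee|EE
E/II-1 aff I-1×I-2: Ee|EE
E/II-2 ? ·: ee|Ee|EE
E/II-3 aff I-1×I-2: Ee|EE
E/III-1 aff II-2×II-1: Ee|EE
⇒ E over [I-1,I-2,II-1,II-2,II-3,III-1]: 58 consistent
F/I-1 aff ·: Ff
F/I-2 aff ·: Ff
F/II-1 un I-1×I-2: ff
F/II-2 aff ·: Ff
F/II-3 aff I-1×I-2: Ff|FF
F/III-1 un II-2×II-1: ff
⇒ F over [I-1,I-2,II-1,II-2,II-3,III-1]: 2 consistent
T/I-1 aff ·: Tt|TT
T/I-2 aff ·: Tt|TT
T/II-1 aff I-1×I-2: Tt|TT
T/II-2 aff ·: Tt|TT
T/II-3 aff I-1×I-2: Tt|TT
T/III-1 aff II-2×II-1: Tt|TT
⇒ T over [I-1,I-2,II-1,II-2,II-3,III-1]: 45 consistent

I-1 ∈ {EE Ff TT, EE Ff Tt, Ee Ff TT, Ee Ff Tt}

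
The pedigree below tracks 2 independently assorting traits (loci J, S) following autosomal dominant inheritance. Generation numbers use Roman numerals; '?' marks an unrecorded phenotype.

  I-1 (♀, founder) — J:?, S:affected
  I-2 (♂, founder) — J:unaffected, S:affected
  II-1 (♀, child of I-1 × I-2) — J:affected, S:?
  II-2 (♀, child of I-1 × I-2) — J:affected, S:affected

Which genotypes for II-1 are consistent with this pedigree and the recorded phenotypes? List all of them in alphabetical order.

II-1 ∈ {Jj SS, Jj Ss, Jj ss}

J/I-1 ? ·: Jj|JJ
J/I-2 un ·: jj
J/II-1 aff I-1×I-2: Jj
J/II-2 aff I-1×I-2: Jj
⇒ J over [I-1,I-2,II-1,II-2]: 2 consistent
S/I-1 aff ·: Ss|SS
S/I-2 aff ·: Ss|SS
S/II-1 ? I-1×I-2: ss|Ss|SS
S/II-2 aff I-1×I-2: Ss|SS
⇒ S over [I-1,I-2,II-1,II-2]: 15 consistent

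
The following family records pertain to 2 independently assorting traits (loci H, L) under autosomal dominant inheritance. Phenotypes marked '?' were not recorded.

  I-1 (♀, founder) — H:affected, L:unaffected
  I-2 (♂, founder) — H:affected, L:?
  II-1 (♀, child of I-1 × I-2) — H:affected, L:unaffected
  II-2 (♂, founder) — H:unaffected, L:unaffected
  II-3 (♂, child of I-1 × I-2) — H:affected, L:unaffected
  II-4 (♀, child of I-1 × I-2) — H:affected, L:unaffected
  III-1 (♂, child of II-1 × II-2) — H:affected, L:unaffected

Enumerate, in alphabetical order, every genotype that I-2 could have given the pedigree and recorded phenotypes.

I-2 ∈ {HH Ll, HH ll, Hh Ll, Hh ll}

H/I-1 aff ·: Hh|HH
H/I-2 aff ·: Hh|HH
H/II-1 aff I-1×I-2: Hh|HH
H/II-2 un ·: hh
H/II-3 aff I-1×I-2: Hh|HH
H/II-4 aff I-1×I-2: Hh|HH
H/III-1 aff II-1×II-2: Hh
⇒ H over [I-1,I-2,II-1,II-2,II-3,II-4,III-1]: 25 consistent
L/I-1 un ·: ll
L/I-2 ? ·: ll|Ll
L/II-1 un I-1×I-2: ll
L/II-2 un ·: ll
L/II-3 un I-1×I-2: ll
L/II-4 un I-1×I-2: ll
L/III-1 un II-1×II-2: ll
⇒ L over [I-1,I-2,II-1,II-2,II-3,II-4,III-1]: 2 consistent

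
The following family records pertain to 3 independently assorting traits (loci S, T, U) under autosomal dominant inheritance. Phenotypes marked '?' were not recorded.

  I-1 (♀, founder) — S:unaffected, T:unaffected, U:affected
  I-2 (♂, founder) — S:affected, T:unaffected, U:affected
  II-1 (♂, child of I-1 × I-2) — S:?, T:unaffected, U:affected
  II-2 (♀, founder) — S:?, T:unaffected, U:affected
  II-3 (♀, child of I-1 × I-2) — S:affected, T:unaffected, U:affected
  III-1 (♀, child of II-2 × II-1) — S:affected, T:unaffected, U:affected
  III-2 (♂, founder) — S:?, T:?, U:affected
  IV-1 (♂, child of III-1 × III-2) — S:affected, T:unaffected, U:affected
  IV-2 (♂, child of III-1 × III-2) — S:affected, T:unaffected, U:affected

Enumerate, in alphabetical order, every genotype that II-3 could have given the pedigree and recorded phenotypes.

S/I-1 un ·: ss
S/I-2 aff ·: Ss|SS
S/II-1 ? I-1×I-2: ss|Ss
S/II-2 ? ·: ss|Ss|SS
S/II-3 aff I-1×I-2: Ss
S/III-1 aff II-2×II-1: Ss|SS
S/III-2 ? ·: ss|Ss|SS
S/IV-1 aff III-1×III-2: Ss|SS
S/IV-2 aff III-1×III-2: Ss|SS
⇒ S over [I-1,I-2,II-1,II-2,II-3,III-1,III-2,IV-1,IV-2]: 96 consistent
T/I-1 un ·: tt
T/I-2 un ·: tt
T/II-1 un I-1×I-2: tt
T/II-2 un ·: tt
T/II-3 un I-1×I-2: tt
T/III-1 un II-2×II-1: tt
T/III-2 ? ·: tt|Tt
T/IV-1 un III-1×III-2: tt
T/IV-2 un III-1×III-2: tt
⇒ T over [I-1,I-2,II-1,II-2,II-3,III-1,III-2,IV-1,IV-2]: 2 consistent
U/I-1 aff ·: Uu|UU
U/I-2 aff ·: Uu|UU
U/II-1 aff I-1×I-2: Uu|UU
U/II-2 aff ·: Uu|UU
U/II-3 aff I-1×I-2: Uu|UU
U/III-1 aff II-2×II-1: Uu|UU
U/III-2 aff ·: Uu|UU
U/IV-1 aff III-1×III-2: Uu|UU
U/IV-2 aff III-1×III-2: Uu|UU
⇒ U over [I-1,I-2,II-1,II-2,II-3,III-1,III-2,IV-1,IV-2]: 282 consistent

II-3 ∈ {Ss tt UU, Ss tt Uu}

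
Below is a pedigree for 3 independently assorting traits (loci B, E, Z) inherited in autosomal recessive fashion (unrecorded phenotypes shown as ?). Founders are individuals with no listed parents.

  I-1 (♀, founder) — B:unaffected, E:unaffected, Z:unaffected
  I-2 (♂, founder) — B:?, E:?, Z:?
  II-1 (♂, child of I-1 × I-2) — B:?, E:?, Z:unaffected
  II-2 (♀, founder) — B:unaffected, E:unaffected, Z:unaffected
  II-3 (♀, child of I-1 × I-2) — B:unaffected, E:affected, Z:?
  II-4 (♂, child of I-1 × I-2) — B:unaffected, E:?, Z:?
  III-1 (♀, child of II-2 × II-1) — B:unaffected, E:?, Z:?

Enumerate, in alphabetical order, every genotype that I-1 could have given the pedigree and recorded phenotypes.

B/I-1 un ·: BB|Bb
B/I-2 ? ·: BB|Bb|bb
B/II-1 ? I-1×I-2: BB|Bb|bb
B/II-2 un ·: BB|Bb
B/II-3 un I-1×I-2: BB|Bb
B/II-4 un I-1×I-2: BB|Bb
B/III-1 un II-2×II-1: BB|Bb
⇒ B over [I-1,I-2,II-1,II-2,II-3,II-4,III-1]: 105 consistent
E/I-1 un ·: Ee
E/I-2 ? ·: Ee|ee
E/II-1 ? I-1×I-2: EE|Ee|ee
E/II-2 un ·: EE|Ee
E/II-3 aff I-1×I-2: ee
E/II-4 ? I-1×I-2: EE|Ee|ee
E/III-1 ? II-2×II-1: EE|Ee|ee
⇒ E over [I-1,I-2,II-1,II-2,II-3,II-4,III-1]: 49 consistent
Z/I-1 un ·: ZZ|Zz
Z/I-2 ? ·: ZZ|Zz|zz
Z/II-1 un I-1×I-2: ZZ|Zz
Z/II-2 un ·: ZZ|Zz
Z/II-3 ? I-1×I-2: ZZ|Zz|zz
Z/II-4 ? I-1×I-2: ZZ|Zz|zz
Z/III-1 ? II-2×II-1: ZZ|Zz|zz
⇒ Z over [I-1,I-2,II-1,II-2,II-3,II-4,III-1]: 164 consistent

I-1 ∈ {BB Ee ZZ, BB Ee Zz, Bb Ee ZZ, Bb Ee Zz}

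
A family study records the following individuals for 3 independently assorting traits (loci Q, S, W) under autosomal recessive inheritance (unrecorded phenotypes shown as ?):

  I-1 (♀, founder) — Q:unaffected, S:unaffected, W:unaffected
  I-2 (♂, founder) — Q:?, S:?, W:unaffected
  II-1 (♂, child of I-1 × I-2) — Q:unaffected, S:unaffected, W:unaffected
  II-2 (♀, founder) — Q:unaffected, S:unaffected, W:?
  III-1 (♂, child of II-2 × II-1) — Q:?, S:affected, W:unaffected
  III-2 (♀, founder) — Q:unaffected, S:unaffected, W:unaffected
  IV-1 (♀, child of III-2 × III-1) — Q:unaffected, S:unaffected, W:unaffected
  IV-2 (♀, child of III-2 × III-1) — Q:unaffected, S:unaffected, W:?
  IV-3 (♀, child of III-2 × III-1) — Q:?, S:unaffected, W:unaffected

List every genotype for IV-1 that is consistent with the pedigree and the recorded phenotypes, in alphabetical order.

IV-1 ∈ {QQ Ss WW, QQ Ss Ww, Qq Ss WW, Qq Ss Ww}

Q/I-1 un ·: QQ|Qq
Q/I-2 ? ·: QQ|Qq|qq
Q/II-1 un I-1×I-2: QQ|Qq
Q/II-2 un ·: QQ|Qq
Q/III-1 ? II-2×II-1: QQ|Qq|qq
Q/III-2 un ·: QQ|Qq
Q/IV-1 un III-2×III-1: QQ|Qq
Q/IV-2 un III-2×III-1: QQ|Qq
Q/IV-3 ? III-2×III-1: QQ|Qq|qq
⇒ Q over [I-1,I-2,II-1,II-2,III-1,III-2,IV-1,IV-2,IV-3]: 457 consistent
S/I-1 un ·: SS|Ss
S/I-2 ? ·: SS|Ss|ss
S/II-1 un I-1×I-2: Ss
S/II-2 un ·: Ss
S/III-1 aff II-2×II-1: ss
S/III-2 un ·: SS|Ss
S/IV-1 un III-2×III-1: Ss
S/IV-2 un III-2×III-1: Ss
S/IV-3 un III-2×III-1: Ss
⇒ S over [I-1,I-2,II-1,II-2,III-1,III-2,IV-1,IV-2,IV-3]: 10 consistent
W/I-1 un ·: WW|Ww
W/I-2 un ·: WW|Ww
W/II-1 un I-1×I-2: WW|Ww
W/II-2 ? ·: WW|Ww|ww
W/III-1 un II-2×II-1: WW|Ww
W/III-2 un ·: WW|Ww
W/IV-1 un III-2×III-1: WW|Ww
W/IV-2 ? III-2×III-1: WW|Ww|ww
W/IV-3 un III-2×III-1: WW|Ww
⇒ W over [I-1,I-2,II-1,II-2,III-1,III-2,IV-1,IV-2,IV-3]: 466 consistent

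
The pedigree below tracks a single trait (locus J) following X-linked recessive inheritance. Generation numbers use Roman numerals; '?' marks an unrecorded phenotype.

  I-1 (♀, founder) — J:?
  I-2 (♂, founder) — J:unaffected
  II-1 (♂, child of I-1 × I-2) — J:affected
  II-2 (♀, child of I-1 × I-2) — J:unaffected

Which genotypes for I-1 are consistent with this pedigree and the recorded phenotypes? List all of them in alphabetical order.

J/I-1 ? ·: X^JX^j|X^jX^j
J/I-2 un ·: X^JY
J/II-1 aff I-1×I-2: X^jY
J/II-2 un I-1×I-2: X^JX^J|X^JX^j
⇒ J over [I-1,I-2,II-1,II-2]: 3 consistent

I-1 ∈ {X^JX^j, X^jX^j}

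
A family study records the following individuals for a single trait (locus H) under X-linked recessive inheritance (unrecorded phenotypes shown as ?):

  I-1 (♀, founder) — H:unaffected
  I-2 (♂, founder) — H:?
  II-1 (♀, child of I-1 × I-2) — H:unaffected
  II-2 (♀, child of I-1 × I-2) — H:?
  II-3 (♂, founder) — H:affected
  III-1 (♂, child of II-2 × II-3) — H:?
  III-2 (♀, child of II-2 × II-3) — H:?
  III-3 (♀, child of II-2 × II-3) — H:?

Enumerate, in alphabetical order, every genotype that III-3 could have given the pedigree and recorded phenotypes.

III-3 ∈ {X^HX^h, X^hX^h}

H/I-1 un ·: X^HX^H|X^HX^h
H/I-2 ? ·: X^HY|X^hY
H/II-1 un I-1×I-2: X^HX^H|X^HX^h
H/II-2 ? I-1×I-2: X^HX^H|X^HX^h|X^hX^h
H/II-3 aff ·: X^hY
H/III-1 ? II-2×II-3: X^HY|X^hY
H/III-2 ? II-2×II-3: X^HX^h|X^hX^h
H/III-3 ? II-2×II-3: X^HX^h|X^hX^h
⇒ H over [I-1,I-2,II-1,II-2,II-3,III-1,III-2,III-3]: 36 consistent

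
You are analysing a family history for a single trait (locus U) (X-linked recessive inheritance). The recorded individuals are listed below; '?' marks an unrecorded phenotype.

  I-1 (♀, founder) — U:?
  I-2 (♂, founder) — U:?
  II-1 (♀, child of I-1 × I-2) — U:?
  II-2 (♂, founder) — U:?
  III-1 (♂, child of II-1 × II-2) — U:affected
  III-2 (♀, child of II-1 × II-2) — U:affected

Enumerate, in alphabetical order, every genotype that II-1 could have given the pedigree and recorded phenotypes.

U/I-1 ? ·: X^UX^U|X^UX^u|X^uX^u
U/I-2 ? ·: X^UY|X^uY
U/II-1 ? I-1×I-2: X^UX^u|X^uX^u
U/II-2 ? ·: X^uY
U/III-1 aff II-1×II-2: X^uY
U/III-2 aff II-1×II-2: X^uX^u
⇒ U over [I-1,I-2,II-1,II-2,III-1,III-2]: 6 consistent

II-1 ∈ {X^UX^u, X^uX^u}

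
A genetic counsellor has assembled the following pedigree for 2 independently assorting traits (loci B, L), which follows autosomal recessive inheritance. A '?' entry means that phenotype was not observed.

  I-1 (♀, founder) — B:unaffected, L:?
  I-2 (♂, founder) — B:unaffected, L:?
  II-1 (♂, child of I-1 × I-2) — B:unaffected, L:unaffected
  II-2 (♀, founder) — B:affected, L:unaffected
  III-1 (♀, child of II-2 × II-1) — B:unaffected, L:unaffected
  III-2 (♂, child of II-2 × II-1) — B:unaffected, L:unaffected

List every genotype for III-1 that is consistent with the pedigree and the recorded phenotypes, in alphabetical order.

III-1 ∈ {Bb LL, Bb Ll}

B/I-1 un ·: BB|Bb
B/I-2 un ·: BB|Bb
B/II-1 un I-1×I-2: BB|Bb
B/II-2 aff ·: bb
B/III-1 un II-2×II-1: Bb
B/III-2 un II-2×II-1: Bb
⇒ B over [I-1,I-2,II-1,II-2,III-1,III-2]: 7 consistent
L/I-1 ? ·: LL|Ll|ll
L/I-2 ? ·: LL|Ll|ll
L/II-1 un I-1×I-2: LL|Ll
L/II-2 un ·: LL|Ll
L/III-1 un II-2×II-1: LL|Ll
L/III-2 un II-2×II-1: LL|Ll
⇒ L over [I-1,I-2,II-1,II-2,III-1,III-2]: 76 consistent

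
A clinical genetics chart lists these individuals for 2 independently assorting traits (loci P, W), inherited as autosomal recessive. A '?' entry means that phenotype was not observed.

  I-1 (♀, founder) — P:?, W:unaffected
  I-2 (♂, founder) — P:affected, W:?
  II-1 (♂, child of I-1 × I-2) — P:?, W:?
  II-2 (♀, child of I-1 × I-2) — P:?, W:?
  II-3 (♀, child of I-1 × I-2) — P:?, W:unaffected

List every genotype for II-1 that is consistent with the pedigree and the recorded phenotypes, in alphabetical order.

II-1 ∈ {Pp WW, Pp Ww, Pp ww, pp WW, pp Ww, pp ww}

P/I-1 ? ·: PP|Pp|pp
P/I-2 aff ·: pp
P/II-1 ? I-1×I-2: Pp|pp
P/II-2 ? I-1×I-2: Pp|pp
P/II-3 ? I-1×I-2: Pp|pp
⇒ P over [I-1,I-2,II-1,II-2,II-3]: 10 consistent
W/I-1 un ·: WW|Ww
W/I-2 ? ·: WW|Ww|ww
W/II-1 ? I-1×I-2: WW|Ww|ww
W/II-2 ? I-1×I-2: WW|Ww|ww
W/II-3 un I-1×I-2: WW|Ww
⇒ W over [I-1,I-2,II-1,II-2,II-3]: 40 consistent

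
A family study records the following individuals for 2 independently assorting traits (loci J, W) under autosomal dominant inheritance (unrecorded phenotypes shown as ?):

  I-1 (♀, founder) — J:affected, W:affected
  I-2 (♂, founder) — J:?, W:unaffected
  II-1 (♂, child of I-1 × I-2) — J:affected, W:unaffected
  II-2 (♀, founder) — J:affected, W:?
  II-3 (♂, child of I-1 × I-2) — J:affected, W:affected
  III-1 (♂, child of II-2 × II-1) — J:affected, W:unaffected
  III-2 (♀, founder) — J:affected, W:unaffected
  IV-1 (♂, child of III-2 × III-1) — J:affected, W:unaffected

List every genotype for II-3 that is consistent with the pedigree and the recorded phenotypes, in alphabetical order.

J/I-1 aff ·: Jj|JJ
J/I-2 ? ·: jj|Jj|JJ
J/II-1 aff I-1×I-2: Jj|JJ
J/II-2 aff ·: Jj|JJ
J/II-3 aff I-1×I-2: Jj|JJ
J/III-1 aff II-2×II-1: Jj|JJ
J/III-2 aff ·: Jj|JJ
J/IV-1 aff III-2×III-1: Jj|JJ
⇒ J over [I-1,I-2,II-1,II-2,II-3,III-1,III-2,IV-1]: 182 consistent
W/I-1 aff ·: Ww
W/I-2 un ·: ww
W/II-1 un I-1×I-2: ww
W/II-2 ? ·: ww|Ww
W/II-3 aff I-1×I-2: Ww
W/III-1 un II-2×II-1: ww
W/III-2 un ·: ww
W/IV-1 un III-2×III-1: ww
⇒ W over [I-1,I-2,II-1,II-2,II-3,III-1,III-2,IV-1]: 2 consistent

II-3 ∈ {JJ Ww, Jj Ww}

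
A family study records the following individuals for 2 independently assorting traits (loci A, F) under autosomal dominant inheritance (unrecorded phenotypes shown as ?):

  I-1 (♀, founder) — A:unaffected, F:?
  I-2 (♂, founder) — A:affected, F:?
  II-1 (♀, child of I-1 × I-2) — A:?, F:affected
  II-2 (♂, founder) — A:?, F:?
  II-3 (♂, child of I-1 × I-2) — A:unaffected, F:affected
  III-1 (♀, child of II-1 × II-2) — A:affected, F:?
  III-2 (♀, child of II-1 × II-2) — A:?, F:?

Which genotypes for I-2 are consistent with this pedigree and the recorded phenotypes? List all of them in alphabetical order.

A/I-1 un ·: aa
A/I-2 aff ·: Aa
A/II-1 ? I-1×I-2: aa|Aa
A/II-2 ? ·: aa|Aa|AA
A/II-3 un I-1×I-2: aa
A/III-1 aff II-1×II-2: Aa|AA
A/III-2 ? II-1×II-2: aa|Aa|AA
⇒ A over [I-1,I-2,II-1,II-2,II-3,III-1,III-2]: 15 consistent
F/I-1 ? ·: ff|Ff|FF
F/I-2 ? ·: ff|Ff|FF
F/II-1 aff I-1×I-2: Ff|FF
F/II-2 ? ·: ff|Ff|FF
F/II-3 aff I-1×I-2: Ff|FF
F/III-1 ? II-1×II-2: ff|Ff|FF
F/III-2 ? II-1×II-2: ff|Ff|FF
⇒ F over [I-1,I-2,II-1,II-2,II-3,III-1,III-2]: 212 consistent

I-2 ∈ {Aa FF, Aa Ff, Aa ff}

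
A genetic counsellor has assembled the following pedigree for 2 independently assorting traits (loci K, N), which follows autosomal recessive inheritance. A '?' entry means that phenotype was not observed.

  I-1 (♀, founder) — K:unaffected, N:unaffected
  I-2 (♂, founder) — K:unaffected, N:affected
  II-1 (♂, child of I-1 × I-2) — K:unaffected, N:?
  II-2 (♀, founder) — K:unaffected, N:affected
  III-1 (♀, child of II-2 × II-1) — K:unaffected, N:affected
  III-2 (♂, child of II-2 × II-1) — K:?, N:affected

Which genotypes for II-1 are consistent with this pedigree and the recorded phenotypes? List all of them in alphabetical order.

K/I-1 un ·: KK|Kk
K/I-2 un ·: KK|Kk
K/II-1 un I-1×I-2: KK|Kk
K/II-2 un ·: KK|Kk
K/III-1 un II-2×II-1: KK|Kk
K/III-2 ? II-2×II-1: KK|Kk|kk
⇒ K over [I-1,I-2,II-1,II-2,III-1,III-2]: 50 consistent
N/I-1 un ·: NN|Nn
N/I-2 aff ·: nn
N/II-1 ? I-1×I-2: Nn|nn
N/II-2 aff ·: nn
N/III-1 aff II-2×II-1: nn
N/III-2 aff II-2×II-1: nn
⇒ N over [I-1,I-2,II-1,II-2,III-1,III-2]: 3 consistent

II-1 ∈ {KK Nn, KK nn, Kk Nn, Kk nn}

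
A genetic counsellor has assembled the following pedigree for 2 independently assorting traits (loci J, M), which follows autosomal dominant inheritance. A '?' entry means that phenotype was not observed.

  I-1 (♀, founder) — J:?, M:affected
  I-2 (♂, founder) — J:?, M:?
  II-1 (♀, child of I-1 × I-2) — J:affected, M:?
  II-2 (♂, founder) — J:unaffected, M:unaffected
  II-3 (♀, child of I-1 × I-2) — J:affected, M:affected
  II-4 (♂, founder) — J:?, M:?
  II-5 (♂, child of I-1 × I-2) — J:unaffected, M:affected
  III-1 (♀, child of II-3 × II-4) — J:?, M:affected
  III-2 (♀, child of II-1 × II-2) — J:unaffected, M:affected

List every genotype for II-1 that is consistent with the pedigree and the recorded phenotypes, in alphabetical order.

II-1 ∈ {Jj MM, Jj Mm}

J/I-1 ? ·: jj|Jj
J/I-2 ? ·: jj|Jj
J/II-1 aff I-1×I-2: Jj
J/II-2 un ·: jj
J/II-3 aff I-1×I-2: Jj|JJ
J/II-4 ? ·: jj|Jj|JJ
J/II-5 un I-1×I-2: jj
J/III-1 ? II-3×II-4: jj|Jj|JJ
J/III-2 un II-1×II-2: jj
⇒ J over [I-1,I-2,II-1,II-2,II-3,II-4,II-5,III-1,III-2]: 25 consistent
M/I-1 aff ·: Mm|MM
M/I-2 ? ·: mm|Mm|MM
M/II-1 ? I-1×I-2: Mm|MM
M/II-2 un ·: mm
M/II-3 aff I-1×I-2: Mm|MM
M/II-4 ? ·: mm|Mm|MM
M/II-5 aff I-1×I-2: Mm|MM
M/III-1 aff II-3×II-4: Mm|MM
M/III-2 aff II-1×II-2: Mm
⇒ M over [I-1,I-2,II-1,II-2,II-3,II-4,II-5,III-1,III-2]: 122 consistent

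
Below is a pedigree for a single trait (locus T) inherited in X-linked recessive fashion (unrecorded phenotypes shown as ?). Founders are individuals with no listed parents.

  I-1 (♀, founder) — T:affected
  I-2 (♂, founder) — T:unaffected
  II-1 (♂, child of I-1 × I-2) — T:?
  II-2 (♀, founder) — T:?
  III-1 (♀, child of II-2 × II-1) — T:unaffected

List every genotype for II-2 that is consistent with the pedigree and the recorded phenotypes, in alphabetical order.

II-2 ∈ {X^TX^T, X^TX^t}

T/I-1 aff ·: X^tX^t
T/I-2 un ·: X^TY
T/II-1 ? I-1×I-2: X^tY
T/II-2 ? ·: X^TX^T|X^TX^t
T/III-1 un II-2×II-1: X^TX^t
⇒ T over [I-1,I-2,II-1,II-2,III-1]: 2 consistent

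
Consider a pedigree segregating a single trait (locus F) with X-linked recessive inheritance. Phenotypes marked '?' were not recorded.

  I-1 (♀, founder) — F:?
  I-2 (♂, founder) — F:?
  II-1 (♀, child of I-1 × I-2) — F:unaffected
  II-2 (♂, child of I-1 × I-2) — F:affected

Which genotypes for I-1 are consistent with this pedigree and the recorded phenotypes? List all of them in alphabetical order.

F/I-1 ? ·: X^FX^f|X^fX^f
F/I-2 ? ·: X^FY|X^fY
F/II-1 un I-1×I-2: X^FX^F|X^FX^f
F/II-2 aff I-1×I-2: X^fY
⇒ F over [I-1,I-2,II-1,II-2]: 4 consistent

I-1 ∈ {X^FX^f, X^fX^f}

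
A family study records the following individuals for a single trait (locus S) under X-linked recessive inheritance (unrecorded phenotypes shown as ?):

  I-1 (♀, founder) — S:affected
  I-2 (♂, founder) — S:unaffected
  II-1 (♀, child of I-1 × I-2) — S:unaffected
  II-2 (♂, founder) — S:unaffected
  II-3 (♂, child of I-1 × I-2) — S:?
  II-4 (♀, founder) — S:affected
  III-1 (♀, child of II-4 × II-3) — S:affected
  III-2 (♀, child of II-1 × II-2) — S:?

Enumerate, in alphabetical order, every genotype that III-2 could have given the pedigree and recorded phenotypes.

S/I-1 aff ·: X^sX^s
S/I-2 un ·: X^SY
S/II-1 un I-1×I-2: X^SX^s
S/II-2 un ·: X^SY
S/II-3 ? I-1×I-2: X^sY
S/II-4 aff ·: X^sX^s
S/III-1 aff II-4×II-3: X^sX^s
S/III-2 ? II-1×II-2: X^SX^S|X^SX^s
⇒ S over [I-1,I-2,II-1,II-2,II-3,II-4,III-1,III-2]: 2 consistent

III-2 ∈ {X^SX^S, X^SX^s}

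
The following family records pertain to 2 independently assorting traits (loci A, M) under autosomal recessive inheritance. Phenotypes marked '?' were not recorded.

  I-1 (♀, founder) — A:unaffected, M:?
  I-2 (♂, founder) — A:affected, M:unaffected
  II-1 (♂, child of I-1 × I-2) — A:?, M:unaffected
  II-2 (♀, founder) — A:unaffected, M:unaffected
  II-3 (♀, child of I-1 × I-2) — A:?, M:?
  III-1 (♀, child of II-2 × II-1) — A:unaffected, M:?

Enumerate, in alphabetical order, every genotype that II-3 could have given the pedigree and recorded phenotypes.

II-3 ∈ {Aa MM, Aa Mm, Aa mm, aa MM, aa Mm, aa mm}

A/I-1 un ·: AA|Aa
A/I-2 aff ·: aa
A/II-1 ? I-1×I-2: Aa|aa
A/II-2 un ·: AA|Aa
A/II-3 ? I-1×I-2: Aa|aa
A/III-1 un II-2×II-1: AA|Aa
⇒ A over [I-1,I-2,II-1,II-2,II-3,III-1]: 16 consistent
M/I-1 ? ·: MM|Mm|mm
M/I-2 un ·: MM|Mm
M/II-1 un I-1×I-2: MM|Mm
M/II-2 un ·: MM|Mm
M/II-3 ? I-1×I-2: MM|Mm|mm
M/III-1 ? II-2×II-1: MM|Mm|mm
⇒ M over [I-1,I-2,II-1,II-2,II-3,III-1]: 74 consistent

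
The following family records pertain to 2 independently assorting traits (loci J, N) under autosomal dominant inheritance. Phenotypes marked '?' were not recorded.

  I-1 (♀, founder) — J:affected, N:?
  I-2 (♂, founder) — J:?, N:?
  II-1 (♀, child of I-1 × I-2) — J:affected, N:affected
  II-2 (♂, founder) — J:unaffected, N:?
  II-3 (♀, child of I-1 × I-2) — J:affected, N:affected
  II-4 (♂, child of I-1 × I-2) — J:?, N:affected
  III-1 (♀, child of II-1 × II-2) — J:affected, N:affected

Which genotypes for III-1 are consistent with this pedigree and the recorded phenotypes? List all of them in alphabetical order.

III-1 ∈ {Jj NN, Jj Nn}

J/I-1 aff ·: Jj|JJ
J/I-2 ? ·: jj|Jj|JJ
J/II-1 aff I-1×I-2: Jj|JJ
J/II-2 un ·: jj
J/II-3 aff I-1×I-2: Jj|JJ
J/II-4 ? I-1×I-2: jj|Jj|JJ
J/III-1 aff II-1×II-2: Jj
⇒ J over [I-1,I-2,II-1,II-2,II-3,II-4,III-1]: 32 consistent
N/I-1 ? ·: nn|Nn|NN
N/I-2 ? ·: nn|Nn|NN
N/II-1 aff I-1×I-2: Nn|NN
N/II-2 ? ·: nn|Nn|NN
N/II-3 aff I-1×I-2: Nn|NN
N/II-4 aff I-1×I-2: Nn|NN
N/III-1 aff II-1×II-2: Nn|NN
⇒ N over [I-1,I-2,II-1,II-2,II-3,II-4,III-1]: 132 consistent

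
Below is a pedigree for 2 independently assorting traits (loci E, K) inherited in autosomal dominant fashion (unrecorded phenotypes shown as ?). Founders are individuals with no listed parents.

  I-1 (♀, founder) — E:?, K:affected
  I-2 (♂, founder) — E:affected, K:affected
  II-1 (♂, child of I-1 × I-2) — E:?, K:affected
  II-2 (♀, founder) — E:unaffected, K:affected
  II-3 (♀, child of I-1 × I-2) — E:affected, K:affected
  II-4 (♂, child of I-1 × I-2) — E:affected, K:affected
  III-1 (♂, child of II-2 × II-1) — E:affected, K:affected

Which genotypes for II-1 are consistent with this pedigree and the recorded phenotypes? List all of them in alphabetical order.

E/I-1 ? ·: ee|Ee|EE
E/I-2 aff ·: Ee|EE
E/II-1 ? I-1×I-2: Ee|EE
E/II-2 un ·: ee
E/II-3 aff I-1×I-2: Ee|EE
E/II-4 aff I-1×I-2: Ee|EE
E/III-1 aff II-2×II-1: Ee
⇒ E over [I-1,I-2,II-1,II-2,II-3,II-4,III-1]: 27 consistent
K/I-1 aff ·: Kk|KK
K/I-2 aff ·: Kk|KK
K/II-1 aff I-1×I-2: Kk|KK
K/II-2 aff ·: Kk|KK
K/II-3 aff I-1×I-2: Kk|KK
K/II-4 aff I-1×I-2: Kk|KK
K/III-1 aff II-2×II-1: Kk|KK
⇒ K over [I-1,I-2,II-1,II-2,II-3,II-4,III-1]: 87 consistent

II-1 ∈ {EE KK, EE Kk, Ee KK, Ee Kk}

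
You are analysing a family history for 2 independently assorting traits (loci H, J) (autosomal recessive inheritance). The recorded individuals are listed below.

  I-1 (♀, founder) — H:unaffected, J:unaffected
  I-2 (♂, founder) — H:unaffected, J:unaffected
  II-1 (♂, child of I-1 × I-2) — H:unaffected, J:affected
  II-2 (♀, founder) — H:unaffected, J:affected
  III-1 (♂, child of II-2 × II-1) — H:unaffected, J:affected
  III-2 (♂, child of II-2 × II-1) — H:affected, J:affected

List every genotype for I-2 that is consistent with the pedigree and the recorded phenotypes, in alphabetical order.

I-2 ∈ {HH Jj, Hh Jj}

H/I-1 un ·: HH|Hh
H/I-2 un ·: HH|Hh
H/II-1 un I-1×I-2: Hh
H/II-2 un ·: Hh
H/III-1 un II-2×II-1: HH|Hh
H/III-2 aff II-2×II-1: hh
⇒ H over [I-1,I-2,II-1,II-2,III-1,III-2]: 6 consistent
J/I-1 un ·: Jj
J/I-2 un ·: Jj
J/II-1 aff I-1×I-2: jj
J/II-2 aff ·: jj
J/III-1 aff II-2×II-1: jj
J/III-2 aff II-2×II-1: jj
⇒ J over [I-1,I-2,II-1,II-2,III-1,III-2]: 1 consistent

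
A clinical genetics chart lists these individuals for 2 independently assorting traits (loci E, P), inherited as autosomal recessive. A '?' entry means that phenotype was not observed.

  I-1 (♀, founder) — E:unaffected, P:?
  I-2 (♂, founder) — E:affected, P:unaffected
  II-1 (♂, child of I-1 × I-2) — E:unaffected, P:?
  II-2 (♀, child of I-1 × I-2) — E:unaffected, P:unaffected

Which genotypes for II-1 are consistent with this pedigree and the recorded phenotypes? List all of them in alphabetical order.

II-1 ∈ {Ee PP, Ee Pp, Ee pp}

E/I-1 un ·: EE|Ee
E/I-2 aff ·: ee
E/II-1 un I-1×I-2: Ee
E/II-2 un I-1×I-2: Ee
⇒ E over [I-1,I-2,II-1,II-2]: 2 consistent
P/I-1 ? ·: PP|Pp|pp
P/I-2 un ·: PP|Pp
P/II-1 ? I-1×I-2: PP|Pp|pp
P/II-2 un I-1×I-2: PP|Pp
⇒ P over [I-1,I-2,II-1,II-2]: 18 consistent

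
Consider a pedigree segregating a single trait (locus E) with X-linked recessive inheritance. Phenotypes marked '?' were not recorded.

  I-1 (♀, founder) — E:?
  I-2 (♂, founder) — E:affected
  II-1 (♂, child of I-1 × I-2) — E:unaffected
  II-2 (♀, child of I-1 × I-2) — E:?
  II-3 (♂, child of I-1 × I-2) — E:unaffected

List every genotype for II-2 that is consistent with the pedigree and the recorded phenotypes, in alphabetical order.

II-2 ∈ {X^EX^e, X^eX^e}

E/I-1 ? ·: X^EX^E|X^EX^e
E/I-2 aff ·: X^eY
E/II-1 un I-1×I-2: X^EY
E/II-2 ? I-1×I-2: X^EX^e|X^eX^e
E/II-3 un I-1×I-2: X^EY
⇒ E over [I-1,I-2,II-1,II-2,II-3]: 3 consistent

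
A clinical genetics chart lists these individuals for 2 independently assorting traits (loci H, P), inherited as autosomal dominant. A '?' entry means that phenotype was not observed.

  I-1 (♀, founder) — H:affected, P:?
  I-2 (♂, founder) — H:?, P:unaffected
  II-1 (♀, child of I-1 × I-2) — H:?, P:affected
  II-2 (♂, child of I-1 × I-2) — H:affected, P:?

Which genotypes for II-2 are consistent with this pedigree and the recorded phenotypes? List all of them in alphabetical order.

H/I-1 aff ·: Hh|HH
H/I-2 ? ·: hh|Hh|HH
H/II-1 ? I-1×I-2: hh|Hh|HH
H/II-2 aff I-1×I-2: Hh|HH
⇒ H over [I-1,I-2,II-1,II-2]: 18 consistent
P/I-1 ? ·: Pp|PP
P/I-2 un ·: pp
P/II-1 aff I-1×I-2: Pp
P/II-2 ? I-1×I-2: pp|Pp
⇒ P over [I-1,I-2,II-1,II-2]: 3 consistent

II-2 ∈ {HH Pp, HH pp, Hh Pp, Hh pp}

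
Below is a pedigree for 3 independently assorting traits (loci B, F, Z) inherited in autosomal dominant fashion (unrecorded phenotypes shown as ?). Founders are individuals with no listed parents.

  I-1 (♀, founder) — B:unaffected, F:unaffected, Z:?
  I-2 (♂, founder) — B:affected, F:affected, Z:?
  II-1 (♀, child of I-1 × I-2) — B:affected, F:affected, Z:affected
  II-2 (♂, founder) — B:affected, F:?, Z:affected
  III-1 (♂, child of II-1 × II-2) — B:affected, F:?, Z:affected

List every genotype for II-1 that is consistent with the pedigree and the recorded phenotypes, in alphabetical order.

B/I-1 un ·: bb
B/I-2 aff ·: Bb|BB
B/II-1 aff I-1×I-2: Bb
B/II-2 aff ·: Bb|BB
B/III-1 aff II-1×II-2: Bb|BB
⇒ B over [I-1,I-2,II-1,II-2,III-1]: 8 consistent
F/I-1 un ·: ff
F/I-2 aff ·: Ff|FF
F/II-1 aff I-1×I-2: Ff
F/II-2 ? ·: ff|Ff|FF
F/III-1 ? II-1×II-2: ff|Ff|FF
⇒ F over [I-1,I-2,II-1,II-2,III-1]: 14 consistent
Z/I-1 ? ·: zz|Zz|ZZ
Z/I-2 ? ·: zz|Zz|ZZ
Z/II-1 aff I-1×I-2: Zz|ZZ
Z/II-2 aff ·: Zz|ZZ
Z/III-1 aff II-1×II-2: Zz|ZZ
⇒ Z over [I-1,I-2,II-1,II-2,III-1]: 40 consistent

II-1 ∈ {Bb Ff ZZ, Bb Ff Zz}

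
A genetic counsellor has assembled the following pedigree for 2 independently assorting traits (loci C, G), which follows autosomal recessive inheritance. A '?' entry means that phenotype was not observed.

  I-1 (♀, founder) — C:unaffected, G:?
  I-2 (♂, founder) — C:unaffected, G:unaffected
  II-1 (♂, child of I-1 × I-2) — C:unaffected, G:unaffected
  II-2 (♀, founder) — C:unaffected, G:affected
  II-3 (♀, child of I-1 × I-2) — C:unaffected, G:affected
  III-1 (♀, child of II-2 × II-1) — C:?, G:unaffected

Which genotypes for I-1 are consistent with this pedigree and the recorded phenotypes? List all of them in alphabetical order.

I-1 ∈ {CC Gg, CC gg, Cc Gg, Cc gg}

C/I-1 un ·: CC|Cc
C/I-2 un ·: CC|Cc
C/II-1 un I-1×I-2: CC|Cc
C/II-2 un ·: CC|Cc
C/II-3 un I-1×I-2: CC|Cc
C/III-1 ? II-2×II-1: CC|Cc|cc
⇒ C over [I-1,I-2,II-1,II-2,II-3,III-1]: 51 consistent
G/I-1 ? ·: Gg|gg
G/I-2 un ·: Gg
G/II-1 un I-1×I-2: GG|Gg
G/II-2 aff ·: gg
G/II-3 aff I-1×I-2: gg
G/III-1 un II-2×II-1: Gg
⇒ G over [I-1,I-2,II-1,II-2,II-3,III-1]: 3 consistent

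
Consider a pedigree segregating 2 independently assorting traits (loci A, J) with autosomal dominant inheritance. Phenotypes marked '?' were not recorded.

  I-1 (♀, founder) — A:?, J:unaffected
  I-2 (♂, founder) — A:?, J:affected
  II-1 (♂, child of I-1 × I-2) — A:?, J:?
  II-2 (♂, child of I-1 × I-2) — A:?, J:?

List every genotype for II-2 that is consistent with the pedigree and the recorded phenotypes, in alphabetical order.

A/I-1 ? ·: aa|Aa|AA
A/I-2 ? ·: aa|Aa|AA
A/II-1 ? I-1×I-2: aa|Aa|AA
A/II-2 ? I-1×I-2: aa|Aa|AA
⇒ A over [I-1,I-2,II-1,II-2]: 29 consistent
J/I-1 un ·: jj
J/I-2 aff ·: Jj|JJ
J/II-1 ? I-1×I-2: jj|Jj
J/II-2 ? I-1×I-2: jj|Jj
⇒ J over [I-1,I-2,II-1,II-2]: 5 consistent

II-2 ∈ {AA Jj, AA jj, Aa Jj, Aa jj, aa Jj, aa jj}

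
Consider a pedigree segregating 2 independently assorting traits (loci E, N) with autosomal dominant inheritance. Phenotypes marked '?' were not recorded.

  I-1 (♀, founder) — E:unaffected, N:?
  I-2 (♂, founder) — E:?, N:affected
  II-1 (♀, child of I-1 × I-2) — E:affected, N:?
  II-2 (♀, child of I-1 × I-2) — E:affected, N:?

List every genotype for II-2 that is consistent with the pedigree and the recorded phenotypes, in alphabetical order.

E/I-1 un ·: ee
E/I-2 ? ·: Ee|EE
E/II-1 aff I-1×I-2: Ee
E/II-2 aff I-1×I-2: Ee
⇒ E over [I-1,I-2,II-1,II-2]: 2 consistent
N/I-1 ? ·: nn|Nn|NN
N/I-2 aff ·: Nn|NN
N/II-1 ? I-1×I-2: nn|Nn|NN
N/II-2 ? I-1×I-2: nn|Nn|NN
⇒ N over [I-1,I-2,II-1,II-2]: 23 consistent

II-2 ∈ {Ee NN, Ee Nn, Ee nn}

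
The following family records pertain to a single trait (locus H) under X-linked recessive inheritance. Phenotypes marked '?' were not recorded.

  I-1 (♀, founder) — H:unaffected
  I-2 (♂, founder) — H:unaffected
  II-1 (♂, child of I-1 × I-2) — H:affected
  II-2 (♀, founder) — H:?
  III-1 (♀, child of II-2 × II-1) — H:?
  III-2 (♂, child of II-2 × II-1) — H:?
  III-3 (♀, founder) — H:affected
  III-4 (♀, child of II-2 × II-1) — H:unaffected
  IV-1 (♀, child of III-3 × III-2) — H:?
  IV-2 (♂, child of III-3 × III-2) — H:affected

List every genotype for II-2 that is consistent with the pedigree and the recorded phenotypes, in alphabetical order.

H/I-1 un ·: X^HX^h
H/I-2 un ·: X^HY
H/II-1 aff I-1×I-2: X^hY
H/II-2 ? ·: X^HX^H|X^HX^h
H/III-1 ? II-2×II-1: X^HX^h|X^hX^h
H/III-2 ? II-2×II-1: X^HY|X^hY
H/III-3 aff ·: X^hX^h
H/III-4 un II-2×II-1: X^HX^h
H/IV-1 ? III-3×III-2: X^HX^h|X^hX^h
H/IV-2 aff III-3×III-2: X^hY
⇒ H over [I-1,I-2,II-1,II-2,III-1,III-2,III-3,III-4,IV-1,IV-2]: 5 consistent

II-2 ∈ {X^HX^H, X^HX^h}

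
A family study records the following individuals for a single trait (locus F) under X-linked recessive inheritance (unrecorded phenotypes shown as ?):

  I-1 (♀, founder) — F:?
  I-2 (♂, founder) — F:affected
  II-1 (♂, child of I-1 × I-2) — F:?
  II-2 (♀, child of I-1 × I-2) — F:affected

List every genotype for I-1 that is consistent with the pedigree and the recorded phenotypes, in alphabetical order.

I-1 ∈ {X^FX^f, X^fX^f}

F/I-1 ? ·: X^FX^f|X^fX^f
F/I-2 aff ·: X^fY
F/II-1 ? I-1×I-2: X^FY|X^fY
F/II-2 aff I-1×I-2: X^fX^f
⇒ F over [I-1,I-2,II-1,II-2]: 3 consistent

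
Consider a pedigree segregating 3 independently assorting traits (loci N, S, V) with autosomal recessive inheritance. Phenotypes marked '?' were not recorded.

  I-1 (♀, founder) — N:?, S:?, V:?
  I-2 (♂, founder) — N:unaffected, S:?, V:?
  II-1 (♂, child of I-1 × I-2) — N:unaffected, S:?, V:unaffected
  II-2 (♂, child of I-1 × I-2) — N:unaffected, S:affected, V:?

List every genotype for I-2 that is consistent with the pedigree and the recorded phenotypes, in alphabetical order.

N/I-1 ? ·: NN|Nn|nn
N/I-2 un ·: NN|Nn
N/II-1 un I-1×I-2: NN|Nn
N/II-2 un I-1×I-2: NN|Nn
⇒ N over [I-1,I-2,II-1,II-2]: 15 consistent
S/I-1 ? ·: Ss|ss
S/I-2 ? ·: Ss|ss
S/II-1 ? I-1×I-2: SS|Ss|ss
S/II-2 aff I-1×I-2: ss
⇒ S over [I-1,I-2,II-1,II-2]: 8 consistent
V/I-1 ? ·: VV|Vv|vv
V/I-2 ? ·: VV|Vv|vv
V/II-1 un I-1×I-2: VV|Vv
V/II-2 ? I-1×I-2: VV|Vv|vv
⇒ V over [I-1,I-2,II-1,II-2]: 21 consistent

I-2 ∈ {NN Ss VV, NN Ss Vv, NN Ss vv, NN ss VV, NN ss Vv, NN ss vv, Nn Ss VV, Nn Ss Vv, Nn Ss vv, Nn ss VV, Nn ss Vv, Nn ss vv}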